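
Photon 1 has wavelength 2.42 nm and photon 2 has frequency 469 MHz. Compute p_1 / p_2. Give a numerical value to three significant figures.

p_1 = 2.738e-25 kg·m/s (from wavelength = 2.42 nm, via p = h/λ).
p_2 = 1.037e-33 kg·m/s (from frequency = 469 MHz, via p = hf/c).
Ratio = 2.738e-25 / 1.037e-33 = 2.64e8.

2.64e8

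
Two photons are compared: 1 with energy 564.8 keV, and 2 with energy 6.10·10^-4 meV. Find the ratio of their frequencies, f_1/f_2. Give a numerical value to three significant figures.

f_1 = 1.366·10^20 Hz (from energy = 564.8 keV, via f = E/h).
f_2 = 1.475·10^8 Hz (from energy = 6.10·10^-4 meV, via f = E/h).
Ratio = 1.366·10^20 / 1.475·10^8 = 9.26·10^11.

9.26·10^11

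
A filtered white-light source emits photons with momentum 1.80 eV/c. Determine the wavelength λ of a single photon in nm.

689 nm

First convert: p = 1.80 eV/c = 9.6197·10^-28 kg·m/s.
Apply λ = h/p: λ = 6.888·10^-7 m.
Converting to nm: λ = 688.8 nm ≈ 689 nm.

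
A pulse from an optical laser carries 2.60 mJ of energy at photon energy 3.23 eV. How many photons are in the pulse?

Per-photon energy: E = 5.175 × 10^-19 J (from energy = 3.23 eV).
N = E_total / E_photon = 0.00260 J / 5.175 × 10^-19 J = 5.02 × 10^15.

5.02 × 10^15 photons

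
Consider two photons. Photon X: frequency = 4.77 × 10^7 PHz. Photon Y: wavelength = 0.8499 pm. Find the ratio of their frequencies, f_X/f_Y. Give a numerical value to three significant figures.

135

f_X = 4.770 × 10^22 Hz (from frequency = 4.77 × 10^7 PHz, via f given directly).
f_Y = 3.527 × 10^20 Hz (from wavelength = 0.8499 pm, via f = c/λ).
Ratio = 4.770 × 10^22 / 3.527 × 10^20 = 135.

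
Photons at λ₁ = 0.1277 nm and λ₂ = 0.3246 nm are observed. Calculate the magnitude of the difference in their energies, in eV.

Using E = hc/λ: E₁ = 1.5556e-15 J, E₂ = 6.1197e-16 J.
|ΔE| = |1.5556e-15 − 6.1197e-16| = 9.44e-16 J = 5890 eV.

5890 eV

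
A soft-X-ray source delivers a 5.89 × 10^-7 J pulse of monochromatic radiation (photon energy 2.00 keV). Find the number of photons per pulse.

Per-photon energy: E = 3.204 × 10^-16 J (from energy = 2.00 keV).
N = E_total / E_photon = 5.89 × 10^-7 J / 3.204 × 10^-16 J = 1.84 × 10^9.

1.84 × 10^9 photons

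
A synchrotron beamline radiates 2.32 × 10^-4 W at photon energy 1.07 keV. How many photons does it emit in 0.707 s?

9.57 × 10^11 photons

Total energy: E_total = P·t = 2.32 × 10^-4 × 0.707 = 1.640 × 10^-4 J.
Per-photon energy: E = 1.714 × 10^-16 J.
N = E_total / E_photon = 9.57 × 10^11.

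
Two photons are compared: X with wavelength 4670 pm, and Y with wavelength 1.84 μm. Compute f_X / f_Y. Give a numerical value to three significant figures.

f_X = 6.420e16 Hz (from wavelength = 4670 pm, via f = c/λ).
f_Y = 1.629e14 Hz (from wavelength = 1.84 μm, via f = c/λ).
Ratio = 6.420e16 / 1.629e14 = 394.

394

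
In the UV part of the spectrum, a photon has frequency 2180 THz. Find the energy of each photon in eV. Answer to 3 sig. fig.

First convert: f = 2180 THz = 2.18e15 Hz.
The photon relation is E = hf, giving E = 1.444e-18 J.
Converting to eV: E = 9.016 eV ≈ 9.02 eV.

9.02 eV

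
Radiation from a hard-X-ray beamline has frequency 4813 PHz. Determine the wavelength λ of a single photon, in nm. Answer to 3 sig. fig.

0.0623 nm

(c = 2.99792458 × 10^8 m/s.)
Convert to SI: f = 4813 PHz = 4.813 × 10^18 Hz.
For a photon λ = c/f, so λ = 6.229 × 10^-11 m.
Converting to nm: λ = 0.06229 nm ≈ 0.0623 nm.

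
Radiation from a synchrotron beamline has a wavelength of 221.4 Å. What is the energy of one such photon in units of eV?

56.0 eV

First convert: λ = 221.4 Å = 2.214e-8 m.
Apply E = hc/λ: E = 8.972e-18 J.
Converting to eV: E = 56.00 eV ≈ 56.0 eV.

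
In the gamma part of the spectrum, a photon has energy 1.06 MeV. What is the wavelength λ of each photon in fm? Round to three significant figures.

1170 fm

Convert to SI: E = 1.06 MeV = 1.6983e-13 J.
The photon relation is λ = hc/E, giving λ = 1.170e-12 m.
Converting to fm: λ = 1170 fm ≈ 1170 fm.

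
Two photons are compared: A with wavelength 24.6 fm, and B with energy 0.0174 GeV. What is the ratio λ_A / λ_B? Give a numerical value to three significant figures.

0.345

λ_A = 2.460e-14 m (from wavelength = 24.6 fm, via λ given directly).
λ_B = 7.126e-14 m (from energy = 0.0174 GeV, via λ = hc/E).
Ratio = 2.460e-14 / 7.126e-14 = 0.345.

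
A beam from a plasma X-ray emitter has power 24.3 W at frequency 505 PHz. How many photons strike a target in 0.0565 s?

Total energy: E_total = P·t = 24.3 × 0.0565 = 1.373 J.
Per-photon energy: E = 3.346e-16 J.
N = E_total / E_photon = 4.10e15.

4.10e15 photons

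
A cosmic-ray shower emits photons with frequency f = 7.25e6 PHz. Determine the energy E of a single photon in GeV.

0.0300 GeV

Use h = 6.62607015e-34 J·s, 1 eV = 1.602176634e-19 J.
First convert: f = 7.25e6 PHz = 7.25e21 Hz.
The photon relation is E = hf, giving E = 4.804e-12 J.
Converting to GeV: E = 0.02998 GeV ≈ 0.0300 GeV.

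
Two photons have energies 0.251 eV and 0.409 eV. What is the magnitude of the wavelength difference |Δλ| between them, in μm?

Using λ = hc/E: λ₁ = 4.940e-6 m, λ₂ = 3.031e-6 m.
|Δλ| = |4.940e-6 − 3.031e-6| = 1.91e-6 m = 1.91 μm.

1.91 μm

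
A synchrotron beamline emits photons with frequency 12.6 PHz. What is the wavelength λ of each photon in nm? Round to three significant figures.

(c = 2.99792458·10^8 m/s.)
In SI units: f = 12.6 PHz = 1.26·10^16 Hz.
Apply λ = c/f: λ = 2.379·10^-8 m.
Converting to nm: λ = 23.79 nm ≈ 23.8 nm.

23.8 nm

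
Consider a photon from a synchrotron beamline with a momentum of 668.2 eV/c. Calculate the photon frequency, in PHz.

Use h = 6.62607015e-34 J·s, c = 2.99792458e8 m/s, 1 eV = 1.602176634e-19 J.
First convert: p = 668.2 eV/c = 3.5711e-25 kg·m/s.
Apply f = pc/h: f = 1.616e17 Hz.
Converting to PHz: f = 161.6 PHz ≈ 162 PHz.

162 PHz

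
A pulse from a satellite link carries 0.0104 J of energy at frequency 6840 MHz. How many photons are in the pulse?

2.29 × 10^21 photons

Per-photon energy: E = 4.532 × 10^-24 J (from frequency = 6840 MHz).
N = E_total / E_photon = 0.0104 J / 4.532 × 10^-24 J = 2.29 × 10^21.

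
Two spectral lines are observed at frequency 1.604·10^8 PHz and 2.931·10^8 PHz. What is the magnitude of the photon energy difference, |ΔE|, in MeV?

549 MeV

Using E = hf: E₁ = 1.0628·10^-10 J, E₂ = 1.9421·10^-10 J.
|ΔE| = |1.0628·10^-10 − 1.9421·10^-10| = 8.79·10^-11 J = 549 MeV.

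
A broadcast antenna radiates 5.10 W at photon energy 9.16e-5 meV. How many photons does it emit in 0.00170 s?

Total energy: E_total = P·t = 5.10 × 0.00170 = 0.008670 J.
Per-photon energy: E = 1.468e-26 J.
N = E_total / E_photon = 5.91e23.

5.91e23 photons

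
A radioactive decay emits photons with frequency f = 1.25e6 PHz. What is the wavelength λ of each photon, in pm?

0.240 pm

Take c = 2.99792458e8 m/s.
In SI units: f = 1.25e6 PHz = 1.25e21 Hz.
Since λ = c/f for a photon, λ = 2.398e-13 m.
Converting to pm: λ = 0.2398 pm ≈ 0.240 pm.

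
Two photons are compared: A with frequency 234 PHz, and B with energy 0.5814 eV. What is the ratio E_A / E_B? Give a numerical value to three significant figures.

E_A = 1.551 × 10^-16 J (from frequency = 234 PHz, via E = hf).
E_B = 9.315 × 10^-20 J (from energy = 0.5814 eV, via E given directly).
Ratio = 1.551 × 10^-16 / 9.315 × 10^-20 = 1660.

1660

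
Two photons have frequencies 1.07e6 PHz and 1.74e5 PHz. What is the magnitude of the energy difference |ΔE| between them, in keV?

Using E = hf: E₁ = 7.090e-13 J, E₂ = 1.153e-13 J.
|ΔE| = |7.090e-13 − 1.153e-13| = 5.94e-13 J = 3710 keV.

3710 keV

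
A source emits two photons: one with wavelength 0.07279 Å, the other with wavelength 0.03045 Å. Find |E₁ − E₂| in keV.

Using E = hc/λ: E₁ = 2.7290·10^-14 J, E₂ = 6.5236·10^-14 J.
|ΔE| = |2.7290·10^-14 − 6.5236·10^-14| = 3.79·10^-14 J = 237 keV.

237 keV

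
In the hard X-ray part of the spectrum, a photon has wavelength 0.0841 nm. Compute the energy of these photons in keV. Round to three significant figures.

14.7 keV

(h = 6.62607015e-34 J·s, c = 2.99792458e8 m/s, 1 eV = 1.602176634e-19 J.)
In SI units: λ = 0.0841 nm = 8.41e-11 m.
Apply E = hc/λ: E = 2.362e-15 J.
Converting to keV: E = 14.74 keV ≈ 14.7 keV.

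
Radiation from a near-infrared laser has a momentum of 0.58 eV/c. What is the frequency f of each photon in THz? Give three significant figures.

Convert to SI: p = 0.58 eV/c = 3.0997e-28 kg·m/s.
For a photon f = pc/h, so f = 1.402e14 Hz.
Converting to THz: f = 140.2 THz ≈ 140 THz.

140 THz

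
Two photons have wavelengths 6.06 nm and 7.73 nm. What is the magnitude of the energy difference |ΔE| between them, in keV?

Using E = hc/λ: E₁ = 3.278 × 10^-17 J, E₂ = 2.570 × 10^-17 J.
|ΔE| = |3.278 × 10^-17 − 2.570 × 10^-17| = 7.08 × 10^-18 J = 0.0442 keV.

0.0442 keV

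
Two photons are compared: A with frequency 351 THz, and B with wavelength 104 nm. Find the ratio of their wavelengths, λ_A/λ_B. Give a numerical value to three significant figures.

λ_A = 8.541e-7 m (from frequency = 351 THz, via λ = c/f).
λ_B = 1.040e-7 m (from wavelength = 104 nm, via λ given directly).
Ratio = 8.541e-7 / 1.040e-7 = 8.21.

8.21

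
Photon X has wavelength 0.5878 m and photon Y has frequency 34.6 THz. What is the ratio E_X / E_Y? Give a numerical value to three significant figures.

E_X = 3.379·10^-25 J (from wavelength = 0.5878 m, via E = hc/λ).
E_Y = 2.293·10^-20 J (from frequency = 34.6 THz, via E = hf).
Ratio = 3.379·10^-25 / 2.293·10^-20 = 1.47·10^-5.

1.47·10^-5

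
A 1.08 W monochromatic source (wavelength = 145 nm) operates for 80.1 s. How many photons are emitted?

Total energy: E_total = P·t = 1.08 × 80.1 = 86.51 J.
Per-photon energy: E = 1.370·10^-18 J.
N = E_total / E_photon = 6.31·10^19.

6.31·10^19 photons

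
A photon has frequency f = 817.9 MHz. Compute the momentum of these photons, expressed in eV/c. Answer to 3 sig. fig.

3.38e-6 eV/c

Take h = 6.62607015e-34 J·s, c = 2.99792458e8 m/s, 1 eV = 1.602176634e-19 J.
Convert to SI: f = 817.9 MHz = 8.179e8 Hz.
Apply p = hf/c: p = 1.808e-33 kg·m/s.
Converting to eV/c: p = 3.383e-6 eV/c ≈ 3.38e-6 eV/c.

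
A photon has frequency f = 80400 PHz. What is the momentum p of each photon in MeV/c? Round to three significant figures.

0.333 MeV/c

(h = 6.62607015 × 10^-34 J·s, c = 2.99792458 × 10^8 m/s, 1 eV = 1.602176634 × 10^-19 J.)
First convert: f = 80400 PHz = 8.04 × 10^19 Hz.
The photon relation is p = hf/c, giving p = 1.777 × 10^-22 kg·m/s.
Converting to MeV/c: p = 0.3325 MeV/c ≈ 0.333 MeV/c.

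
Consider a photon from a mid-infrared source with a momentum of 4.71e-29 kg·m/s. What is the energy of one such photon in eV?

0.0881 eV

Apply E = pc: E = 1.412e-20 J.
Converting to eV: E = 0.08813 eV ≈ 0.0881 eV.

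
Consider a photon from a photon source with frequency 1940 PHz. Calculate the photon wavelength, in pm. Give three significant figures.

(c = 2.99792458e8 m/s.)
First convert: f = 1940 PHz = 1.94e18 Hz.
The photon relation is λ = c/f, giving λ = 1.545e-10 m.
Converting to pm: λ = 154.5 pm ≈ 155 pm.

155 pm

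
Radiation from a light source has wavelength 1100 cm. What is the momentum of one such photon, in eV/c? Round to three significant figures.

1.13 × 10^-7 eV/c

(h = 6.62607015 × 10^-34 J·s, c = 2.99792458 × 10^8 m/s, 1 eV = 1.602176634 × 10^-19 J.)
Convert to SI: λ = 1100 cm = 11 m.
Apply p = h/λ: p = 6.024 × 10^-35 kg·m/s.
Converting to eV/c: p = 1.127 × 10^-7 eV/c ≈ 1.13 × 10^-7 eV/c.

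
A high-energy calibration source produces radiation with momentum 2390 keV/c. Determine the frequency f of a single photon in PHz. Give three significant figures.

First convert: p = 2390 keV/c = 1.2773·10^-21 kg·m/s.
Apply f = pc/h: f = 5.779·10^20 Hz.
Converting to PHz: f = 577900 PHz ≈ 5.78·10^5 PHz.

5.78·10^5 PHz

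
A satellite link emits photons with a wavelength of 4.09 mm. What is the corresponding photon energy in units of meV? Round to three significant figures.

Use h = 6.62607015e-34 J·s, c = 2.99792458e8 m/s, 1 eV = 1.602176634e-19 J.
In SI units: λ = 4.09 mm = 0.00409 m.
For a photon E = hc/λ, so E = 4.857e-23 J.
Converting to meV: E = 0.3031 meV ≈ 0.303 meV.

0.303 meV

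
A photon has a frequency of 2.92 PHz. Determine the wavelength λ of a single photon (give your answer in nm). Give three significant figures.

103 nm

(c = 2.99792458e8 m/s.)
First convert: f = 2.92 PHz = 2.92e15 Hz.
Apply λ = c/f: λ = 1.027e-7 m.
Converting to nm: λ = 102.7 nm ≈ 103 nm.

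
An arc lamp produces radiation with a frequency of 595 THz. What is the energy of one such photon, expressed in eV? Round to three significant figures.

2.46 eV

Take h = 6.62607015e-34 J·s, 1 eV = 1.602176634e-19 J.
In SI units: f = 595 THz = 5.95e14 Hz.
Since E = hf for a photon, E = 3.943e-19 J.
Converting to eV: E = 2.461 eV ≈ 2.46 eV.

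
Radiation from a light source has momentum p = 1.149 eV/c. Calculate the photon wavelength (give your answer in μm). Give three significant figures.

1.08 μm

(h = 6.62607015 × 10^-34 J·s, c = 2.99792458 × 10^8 m/s, 1 eV = 1.602176634 × 10^-19 J.)
Convert to SI: p = 1.149 eV/c = 6.1406 × 10^-28 kg·m/s.
The photon relation is λ = h/p, giving λ = 1.079 × 10^-6 m.
Converting to μm: λ = 1.079 μm ≈ 1.08 μm.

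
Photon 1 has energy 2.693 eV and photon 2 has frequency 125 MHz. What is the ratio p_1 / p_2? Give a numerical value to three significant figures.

5.21 × 10^6

p_1 = 1.439 × 10^-27 kg·m/s (from energy = 2.693 eV, via p = E/c).
p_2 = 2.763 × 10^-34 kg·m/s (from frequency = 125 MHz, via p = hf/c).
Ratio = 1.439 × 10^-27 / 2.763 × 10^-34 = 5.21 × 10^6.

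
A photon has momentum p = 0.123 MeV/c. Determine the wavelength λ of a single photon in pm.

10.1 pm

First convert: p = 0.123 MeV/c = 6.5735e-23 kg·m/s.
The photon relation is λ = h/p, giving λ = 1.008e-11 m.
Converting to pm: λ = 10.08 pm ≈ 10.1 pm.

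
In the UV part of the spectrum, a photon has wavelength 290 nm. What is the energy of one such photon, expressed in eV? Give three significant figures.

4.28 eV

Use h = 6.62607015e-34 J·s, c = 2.99792458e8 m/s, 1 eV = 1.602176634e-19 J.
In SI units: λ = 290 nm = 2.9e-7 m.
Apply E = hc/λ: E = 6.850e-19 J.
Converting to eV: E = 4.275 eV ≈ 4.28 eV.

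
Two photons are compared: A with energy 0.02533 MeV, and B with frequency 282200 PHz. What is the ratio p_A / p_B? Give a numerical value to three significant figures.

p_A = 1.354 × 10^-23 kg·m/s (from energy = 0.02533 MeV, via p = E/c).
p_B = 6.237 × 10^-22 kg·m/s (from frequency = 282200 PHz, via p = hf/c).
Ratio = 1.354 × 10^-23 / 6.237 × 10^-22 = 0.0217.

0.0217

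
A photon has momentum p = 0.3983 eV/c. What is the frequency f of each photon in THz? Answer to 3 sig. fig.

96.3 THz

First convert: p = 0.3983 eV/c = 2.1286 × 10^-28 kg·m/s.
Since f = pc/h for a photon, f = 9.631 × 10^13 Hz.
Converting to THz: f = 96.31 THz ≈ 96.3 THz.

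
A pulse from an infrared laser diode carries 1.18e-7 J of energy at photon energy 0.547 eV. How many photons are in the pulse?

1.35e12 photons

Per-photon energy: E = 8.764e-20 J (from energy = 0.547 eV).
N = E_total / E_photon = 1.18e-7 J / 8.764e-20 J = 1.35e12.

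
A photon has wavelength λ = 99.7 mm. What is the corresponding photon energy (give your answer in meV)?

Take h = 6.62607015·10^-34 J·s, c = 2.99792458·10^8 m/s, 1 eV = 1.602176634·10^-19 J.
First convert: λ = 99.7 mm = 0.0997 m.
The photon relation is E = hc/λ, giving E = 1.992·10^-24 J.
Converting to meV: E = 0.01244 meV ≈ 0.0124 meV.

0.0124 meV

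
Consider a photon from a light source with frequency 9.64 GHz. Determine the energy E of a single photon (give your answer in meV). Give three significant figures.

(h = 6.62607015e-34 J·s, 1 eV = 1.602176634e-19 J.)
In SI units: f = 9.64 GHz = 9.64e9 Hz.
For a photon E = hf, so E = 6.388e-24 J.
Converting to meV: E = 0.03987 meV ≈ 0.0399 meV.

0.0399 meV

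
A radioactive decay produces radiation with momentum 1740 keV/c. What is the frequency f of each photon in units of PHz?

First convert: p = 1740 keV/c = 9.2991·10^-22 kg·m/s.
For a photon f = pc/h, so f = 4.207·10^20 Hz.
Converting to PHz: f = 420700 PHz ≈ 4.21·10^5 PHz.

4.21·10^5 PHz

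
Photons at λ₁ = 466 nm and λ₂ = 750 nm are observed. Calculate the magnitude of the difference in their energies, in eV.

Using E = hc/λ: E₁ = 4.263e-19 J, E₂ = 2.649e-19 J.
|ΔE| = |4.263e-19 − 2.649e-19| = 1.61e-19 J = 1.01 eV.

1.01 eV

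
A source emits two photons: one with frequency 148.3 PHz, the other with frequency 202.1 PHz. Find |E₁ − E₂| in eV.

Using E = hf: E₁ = 9.8265·10^-17 J, E₂ = 1.3391·10^-16 J.
|ΔE| = |9.8265·10^-17 − 1.3391·10^-16| = 3.56·10^-17 J = 222 eV.

222 eV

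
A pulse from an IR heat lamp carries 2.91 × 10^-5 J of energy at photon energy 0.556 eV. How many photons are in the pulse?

Per-photon energy: E = 8.908 × 10^-20 J (from energy = 0.556 eV).
N = E_total / E_photon = 2.91 × 10^-5 J / 8.908 × 10^-20 J = 3.27 × 10^14.

3.27 × 10^14 photons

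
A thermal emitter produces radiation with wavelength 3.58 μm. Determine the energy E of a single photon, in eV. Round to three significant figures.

Use h = 6.62607015e-34 J·s, c = 2.99792458e8 m/s, 1 eV = 1.602176634e-19 J.
In SI units: λ = 3.58 μm = 3.58e-6 m.
Apply E = hc/λ: E = 5.549e-20 J.
Converting to eV: E = 0.3463 eV ≈ 0.346 eV.

0.346 eV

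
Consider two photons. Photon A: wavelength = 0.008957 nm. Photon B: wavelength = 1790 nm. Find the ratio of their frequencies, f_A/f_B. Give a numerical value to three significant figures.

f_A = 3.347·10^19 Hz (from wavelength = 0.008957 nm, via f = c/λ).
f_B = 1.675·10^14 Hz (from wavelength = 1790 nm, via f = c/λ).
Ratio = 3.347·10^19 / 1.675·10^14 = 2.00·10^5.

2.00·10^5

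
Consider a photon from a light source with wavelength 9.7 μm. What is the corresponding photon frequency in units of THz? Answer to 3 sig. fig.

30.9 THz

Use c = 2.99792458·10^8 m/s.
In SI units: λ = 9.7 μm = 9.7·10^-6 m.
Since f = c/λ for a photon, f = 3.091·10^13 Hz.
Converting to THz: f = 30.91 THz ≈ 30.9 THz.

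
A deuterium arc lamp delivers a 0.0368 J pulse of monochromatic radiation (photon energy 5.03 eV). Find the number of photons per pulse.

Per-photon energy: E = 8.059e-19 J (from energy = 5.03 eV).
N = E_total / E_photon = 0.0368 J / 8.059e-19 J = 4.57e16.

4.57e16 photons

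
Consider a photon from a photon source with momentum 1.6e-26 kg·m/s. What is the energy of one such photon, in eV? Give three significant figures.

Since E = pc for a photon, E = 4.797e-18 J.
Converting to eV: E = 29.94 eV ≈ 29.9 eV.

29.9 eV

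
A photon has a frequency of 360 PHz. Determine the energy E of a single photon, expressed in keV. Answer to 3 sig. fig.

1.49 keV

In SI units: f = 360 PHz = 3.6 × 10^17 Hz.
Since E = hf for a photon, E = 2.385 × 10^-16 J.
Converting to keV: E = 1.489 keV ≈ 1.49 keV.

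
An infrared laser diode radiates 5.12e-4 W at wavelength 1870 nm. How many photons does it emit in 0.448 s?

2.16e15 photons

Total energy: E_total = P·t = 5.12e-4 × 0.448 = 2.294e-4 J.
Per-photon energy: E = 1.062e-19 J.
N = E_total / E_photon = 2.16e15.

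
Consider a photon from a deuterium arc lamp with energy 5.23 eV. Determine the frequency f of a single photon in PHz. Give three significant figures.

Take h = 6.62607015 × 10^-34 J·s, 1 eV = 1.602176634 × 10^-19 J.
Convert to SI: E = 5.23 eV = 8.3794 × 10^-19 J.
The photon relation is f = E/h, giving f = 1.265 × 10^15 Hz.
Converting to PHz: f = 1.265 PHz ≈ 1.26 PHz.

1.26 PHz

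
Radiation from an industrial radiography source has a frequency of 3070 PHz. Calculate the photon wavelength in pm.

97.7 pm

Take c = 2.99792458 × 10^8 m/s.
In SI units: f = 3070 PHz = 3.07 × 10^18 Hz.
Apply λ = c/f: λ = 9.765 × 10^-11 m.
Converting to pm: λ = 97.65 pm ≈ 97.7 pm.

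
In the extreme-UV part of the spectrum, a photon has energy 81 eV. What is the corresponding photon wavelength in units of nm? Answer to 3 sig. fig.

15.3 nm

Use h = 6.62607015e-34 J·s, c = 2.99792458e8 m/s, 1 eV = 1.602176634e-19 J.
First convert: E = 81 eV = 1.2978e-17 J.
For a photon λ = hc/E, so λ = 1.531e-8 m.
Converting to nm: λ = 15.31 nm ≈ 15.3 nm.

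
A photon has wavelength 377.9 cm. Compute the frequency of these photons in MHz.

79.3 MHz

First convert: λ = 377.9 cm = 3.779 m.
Apply f = c/λ: f = 7.933e7 Hz.
Converting to MHz: f = 79.33 MHz ≈ 79.3 MHz.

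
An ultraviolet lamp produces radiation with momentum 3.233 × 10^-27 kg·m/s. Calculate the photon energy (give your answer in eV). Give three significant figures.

6.05 eV

Apply E = pc: E = 9.692 × 10^-19 J.
Converting to eV: E = 6.049 eV ≈ 6.05 eV.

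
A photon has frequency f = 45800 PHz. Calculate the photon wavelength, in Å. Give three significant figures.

0.0655 Å

In SI units: f = 45800 PHz = 4.58e19 Hz.
The photon relation is λ = c/f, giving λ = 6.546e-12 m.
Converting to Å: λ = 0.06546 Å ≈ 0.0655 Å.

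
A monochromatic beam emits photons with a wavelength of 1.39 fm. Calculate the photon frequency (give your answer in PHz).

Convert to SI: λ = 1.39 fm = 1.39 × 10^-15 m.
Since f = c/λ for a photon, f = 2.157 × 10^23 Hz.
Converting to PHz: f = 2.157 × 10^8 PHz ≈ 2.16 × 10^8 PHz.

2.16 × 10^8 PHz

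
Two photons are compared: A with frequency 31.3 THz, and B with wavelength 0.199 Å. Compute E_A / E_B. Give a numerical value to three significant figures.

2.08e-6

E_A = 2.074e-20 J (from frequency = 31.3 THz, via E = hf).
E_B = 9.982e-15 J (from wavelength = 0.199 Å, via E = hc/λ).
Ratio = 2.074e-20 / 9.982e-15 = 2.08e-6.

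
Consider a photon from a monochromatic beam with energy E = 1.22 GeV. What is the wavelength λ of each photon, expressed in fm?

1.02 fm

Use h = 6.62607015·10^-34 J·s, c = 2.99792458·10^8 m/s, 1 eV = 1.602176634·10^-19 J.
Convert to SI: E = 1.22 GeV = 1.9547·10^-10 J.
For a photon λ = hc/E, so λ = 1.016·10^-15 m.
Converting to fm: λ = 1.016 fm ≈ 1.02 fm.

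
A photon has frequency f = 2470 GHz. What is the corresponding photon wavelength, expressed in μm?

Convert to SI: f = 2470 GHz = 2.47e12 Hz.
Apply λ = c/f: λ = 1.214e-4 m.
Converting to μm: λ = 121.4 μm ≈ 121 μm.

121 μm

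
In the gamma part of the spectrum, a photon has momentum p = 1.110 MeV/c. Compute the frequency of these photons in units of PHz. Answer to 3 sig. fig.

2.68·10^5 PHz

Use h = 6.62607015·10^-34 J·s, c = 2.99792458·10^8 m/s, 1 eV = 1.602176634·10^-19 J.
First convert: p = 1.110 MeV/c = 5.9322·10^-22 kg·m/s.
Since f = pc/h for a photon, f = 2.684·10^20 Hz.
Converting to PHz: f = 268400 PHz ≈ 2.68·10^5 PHz.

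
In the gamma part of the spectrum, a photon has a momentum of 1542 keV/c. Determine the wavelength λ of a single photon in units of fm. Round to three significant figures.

First convert: p = 1542 keV/c = 8.2409e-22 kg·m/s.
The photon relation is λ = h/p, giving λ = 8.040e-13 m.
Converting to fm: λ = 804.0 fm ≈ 804 fm.

804 fm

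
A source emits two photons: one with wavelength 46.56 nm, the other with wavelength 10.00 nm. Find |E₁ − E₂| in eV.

Using E = hc/λ: E₁ = 4.2664e-18 J, E₂ = 1.9864e-17 J.
|ΔE| = |4.2664e-18 − 1.9864e-17| = 1.56e-17 J = 97.4 eV.

97.4 eV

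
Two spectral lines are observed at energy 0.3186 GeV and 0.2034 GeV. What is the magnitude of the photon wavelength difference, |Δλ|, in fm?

2.20 fm

Using λ = hc/E: λ₁ = 3.8915 × 10^-15 m, λ₂ = 6.0956 × 10^-15 m.
|Δλ| = |3.8915 × 10^-15 − 6.0956 × 10^-15| = 2.20 × 10^-15 m = 2.20 fm.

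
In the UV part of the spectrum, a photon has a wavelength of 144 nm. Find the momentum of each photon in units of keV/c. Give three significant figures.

8.61e-3 keV/c

Convert to SI: λ = 144 nm = 1.44e-7 m.
For a photon p = h/λ, so p = 4.601e-27 kg·m/s.
Converting to keV/c: p = 0.008610 keV/c ≈ 8.61e-3 keV/c.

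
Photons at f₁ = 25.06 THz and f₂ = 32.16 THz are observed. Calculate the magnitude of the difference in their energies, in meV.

Using E = hf: E₁ = 1.6605e-20 J, E₂ = 2.1309e-20 J.
|ΔE| = |1.6605e-20 − 2.1309e-20| = 4.70e-21 J = 29.4 meV.

29.4 meV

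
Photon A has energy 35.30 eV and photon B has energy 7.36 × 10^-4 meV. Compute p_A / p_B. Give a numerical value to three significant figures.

p_A = 1.887 × 10^-26 kg·m/s (from energy = 35.30 eV, via p = E/c).
p_B = 3.933 × 10^-34 kg·m/s (from energy = 7.36 × 10^-4 meV, via p = E/c).
Ratio = 1.887 × 10^-26 / 3.933 × 10^-34 = 4.80 × 10^7.

4.80 × 10^7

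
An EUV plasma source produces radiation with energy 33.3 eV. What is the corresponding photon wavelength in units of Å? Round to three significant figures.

(h = 6.62607015e-34 J·s, c = 2.99792458e8 m/s, 1 eV = 1.602176634e-19 J.)
First convert: E = 33.3 eV = 5.3352e-18 J.
The photon relation is λ = hc/E, giving λ = 3.723e-8 m.
Converting to Å: λ = 372.3 Å ≈ 372 Å.

372 Å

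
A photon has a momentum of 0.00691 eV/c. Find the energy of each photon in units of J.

First convert: p = 0.00691 eV/c = 3.6929e-30 kg·m/s.
The photon relation is E = pc, giving E = 1.107e-21 J.
So E ≈ 1.11e-21 J.

1.11e-21 J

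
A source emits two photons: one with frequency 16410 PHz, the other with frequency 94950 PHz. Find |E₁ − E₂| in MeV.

Using E = hf: E₁ = 1.0873e-14 J, E₂ = 6.2915e-14 J.
|ΔE| = |1.0873e-14 − 6.2915e-14| = 5.20e-14 J = 0.325 MeV.

0.325 MeV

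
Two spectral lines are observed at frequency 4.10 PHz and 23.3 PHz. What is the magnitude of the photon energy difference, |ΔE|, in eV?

Using E = hf: E₁ = 2.717e-18 J, E₂ = 1.544e-17 J.
|ΔE| = |2.717e-18 − 1.544e-17| = 1.27e-17 J = 79.4 eV.

79.4 eV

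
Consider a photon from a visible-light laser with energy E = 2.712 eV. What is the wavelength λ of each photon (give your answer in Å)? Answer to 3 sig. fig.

4570 Å

First convert: E = 2.712 eV = 4.3451e-19 J.
Apply λ = hc/E: λ = 4.572e-7 m.
Converting to Å: λ = 4572 Å ≈ 4570 Å.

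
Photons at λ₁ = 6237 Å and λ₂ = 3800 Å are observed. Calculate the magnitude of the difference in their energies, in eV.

Using E = hc/λ: E₁ = 3.1849·10^-19 J, E₂ = 5.2275·10^-19 J.
|ΔE| = |3.1849·10^-19 − 5.2275·10^-19| = 2.04·10^-19 J = 1.27 eV.

1.27 eV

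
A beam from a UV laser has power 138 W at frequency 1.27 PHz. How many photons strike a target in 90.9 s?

Total energy: E_total = P·t = 138 × 90.9 = 12540 J.
Per-photon energy: E = 8.415e-19 J.
N = E_total / E_photon = 1.49e22.

1.49e22 photons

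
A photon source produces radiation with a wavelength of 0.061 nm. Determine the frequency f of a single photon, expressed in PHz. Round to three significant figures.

4910 PHz

Use c = 2.99792458e8 m/s.
In SI units: λ = 0.061 nm = 6.1e-11 m.
Apply f = c/λ: f = 4.915e18 Hz.
Converting to PHz: f = 4915 PHz ≈ 4910 PHz.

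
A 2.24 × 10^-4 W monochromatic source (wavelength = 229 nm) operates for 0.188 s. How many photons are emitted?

Total energy: E_total = P·t = 2.24 × 10^-4 × 0.188 = 4.211 × 10^-5 J.
Per-photon energy: E = 8.674 × 10^-19 J.
N = E_total / E_photon = 4.85 × 10^13.

4.85 × 10^13 photons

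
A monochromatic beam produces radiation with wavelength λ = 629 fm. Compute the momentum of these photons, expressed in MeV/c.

(h = 6.62607015e-34 J·s, c = 2.99792458e8 m/s, 1 eV = 1.602176634e-19 J.)
First convert: λ = 629 fm = 6.29e-13 m.
For a photon p = h/λ, so p = 1.053e-21 kg·m/s.
Converting to MeV/c: p = 1.971 MeV/c ≈ 1.97 MeV/c.

1.97 MeV/c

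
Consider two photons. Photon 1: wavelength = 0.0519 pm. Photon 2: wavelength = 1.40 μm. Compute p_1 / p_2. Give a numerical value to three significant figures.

2.70e7

p_1 = 1.277e-20 kg·m/s (from wavelength = 0.0519 pm, via p = h/λ).
p_2 = 4.733e-28 kg·m/s (from wavelength = 1.40 μm, via p = h/λ).
Ratio = 1.277e-20 / 4.733e-28 = 2.70e7.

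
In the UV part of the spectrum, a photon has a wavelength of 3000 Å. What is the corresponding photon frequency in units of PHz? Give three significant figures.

0.999 PHz

In SI units: λ = 3000 Å = 3.0e-7 m.
Apply f = c/λ: f = 9.993e14 Hz.
Converting to PHz: f = 0.9993 PHz ≈ 0.999 PHz.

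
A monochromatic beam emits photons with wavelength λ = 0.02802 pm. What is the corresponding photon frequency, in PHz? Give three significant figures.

Convert to SI: λ = 0.02802 pm = 2.802e-14 m.
For a photon f = c/λ, so f = 1.070e22 Hz.
Converting to PHz: f = 1.070e7 PHz ≈ 1.07e7 PHz.

1.07e7 PHz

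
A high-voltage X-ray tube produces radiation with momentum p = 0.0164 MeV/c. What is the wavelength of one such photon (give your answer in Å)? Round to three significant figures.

0.756 Å

(h = 6.62607015 × 10^-34 J·s, c = 2.99792458 × 10^8 m/s, 1 eV = 1.602176634 × 10^-19 J.)
Convert to SI: p = 0.0164 MeV/c = 8.7646 × 10^-24 kg·m/s.
Since λ = h/p for a photon, λ = 7.560 × 10^-11 m.
Converting to Å: λ = 0.7560 Å ≈ 0.756 Å.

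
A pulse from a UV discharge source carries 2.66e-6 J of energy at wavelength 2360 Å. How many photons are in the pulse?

3.16e12 photons

Per-photon energy: E = 8.417e-19 J (from wavelength = 2360 Å).
N = E_total / E_photon = 2.66e-6 J / 8.417e-19 J = 3.16e12.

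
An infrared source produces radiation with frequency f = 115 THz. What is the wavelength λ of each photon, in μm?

2.61 μm

Use c = 2.99792458e8 m/s.
Convert to SI: f = 115 THz = 1.15e14 Hz.
Apply λ = c/f: λ = 2.607e-6 m.
Converting to μm: λ = 2.607 μm ≈ 2.61 μm.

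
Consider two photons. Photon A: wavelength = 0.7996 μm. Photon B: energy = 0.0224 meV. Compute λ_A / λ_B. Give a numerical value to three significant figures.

λ_A = 7.996 × 10^-7 m (from wavelength = 0.7996 μm, via λ given directly).
λ_B = 0.05535 m (from energy = 0.0224 meV, via λ = hc/E).
Ratio = 7.996 × 10^-7 / 0.05535 = 1.44 × 10^-5.

1.44 × 10^-5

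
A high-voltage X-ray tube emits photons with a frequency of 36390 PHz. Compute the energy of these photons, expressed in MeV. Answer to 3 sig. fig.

Use h = 6.62607015e-34 J·s, 1 eV = 1.602176634e-19 J.
In SI units: f = 36390 PHz = 3.639e19 Hz.
Apply E = hf: E = 2.411e-14 J.
Converting to MeV: E = 0.1505 MeV ≈ 0.150 MeV.

0.150 MeV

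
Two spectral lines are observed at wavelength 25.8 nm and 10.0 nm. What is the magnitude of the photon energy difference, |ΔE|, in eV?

Using E = hc/λ: E₁ = 7.699 × 10^-18 J, E₂ = 1.986 × 10^-17 J.
|ΔE| = |7.699 × 10^-18 − 1.986 × 10^-17| = 1.22 × 10^-17 J = 75.9 eV.

75.9 eV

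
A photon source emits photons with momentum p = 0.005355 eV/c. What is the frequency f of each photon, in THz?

1.29 THz

Convert to SI: p = 0.005355 eV/c = 2.8619 × 10^-30 kg·m/s.
Apply f = pc/h: f = 1.295 × 10^12 Hz.
Converting to THz: f = 1.295 THz ≈ 1.29 THz.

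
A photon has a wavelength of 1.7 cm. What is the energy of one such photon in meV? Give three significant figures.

0.0729 meV

In SI units: λ = 1.7 cm = 0.017 m.
The photon relation is E = hc/λ, giving E = 1.168·10^-23 J.
Converting to meV: E = 0.07293 meV ≈ 0.0729 meV.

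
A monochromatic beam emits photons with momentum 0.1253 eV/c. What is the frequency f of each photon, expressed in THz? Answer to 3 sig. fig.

Use h = 6.62607015e-34 J·s, c = 2.99792458e8 m/s, 1 eV = 1.602176634e-19 J.
First convert: p = 0.1253 eV/c = 6.6964e-29 kg·m/s.
The photon relation is f = pc/h, giving f = 3.030e13 Hz.
Converting to THz: f = 30.30 THz ≈ 30.3 THz.

30.3 THz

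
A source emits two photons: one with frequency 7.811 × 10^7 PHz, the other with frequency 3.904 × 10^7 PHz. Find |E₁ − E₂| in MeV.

162 MeV

Using E = hf: E₁ = 5.1756 × 10^-11 J, E₂ = 2.5868 × 10^-11 J.
|ΔE| = |5.1756 × 10^-11 − 2.5868 × 10^-11| = 2.59 × 10^-11 J = 162 MeV.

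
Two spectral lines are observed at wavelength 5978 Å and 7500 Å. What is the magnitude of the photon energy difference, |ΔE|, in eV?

0.421 eV

Using E = hc/λ: E₁ = 3.3229e-19 J, E₂ = 2.6486e-19 J.
|ΔE| = |3.3229e-19 − 2.6486e-19| = 6.74e-20 J = 0.421 eV.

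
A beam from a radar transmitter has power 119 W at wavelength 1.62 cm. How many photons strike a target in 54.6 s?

5.30e26 photons

Total energy: E_total = P·t = 119 × 54.6 = 6497 J.
Per-photon energy: E = 1.226e-23 J.
N = E_total / E_photon = 5.30e26.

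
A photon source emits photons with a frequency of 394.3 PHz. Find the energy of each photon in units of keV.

1.63 keV

Convert to SI: f = 394.3 PHz = 3.943 × 10^17 Hz.
For a photon E = hf, so E = 2.613 × 10^-16 J.
Converting to keV: E = 1.631 keV ≈ 1.63 keV.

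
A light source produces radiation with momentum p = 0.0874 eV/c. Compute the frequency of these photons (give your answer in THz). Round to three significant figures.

21.1 THz

(h = 6.62607015·10^-34 J·s, c = 2.99792458·10^8 m/s, 1 eV = 1.602176634·10^-19 J.)
First convert: p = 0.0874 eV/c = 4.6709·10^-29 kg·m/s.
The photon relation is f = pc/h, giving f = 2.113·10^13 Hz.
Converting to THz: f = 21.13 THz ≈ 21.1 THz.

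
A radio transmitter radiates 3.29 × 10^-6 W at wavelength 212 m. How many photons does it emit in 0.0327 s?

Total energy: E_total = P·t = 3.29 × 10^-6 × 0.0327 = 1.076 × 10^-7 J.
Per-photon energy: E = 9.370 × 10^-28 J.
N = E_total / E_photon = 1.15 × 10^20.

1.15 × 10^20 photons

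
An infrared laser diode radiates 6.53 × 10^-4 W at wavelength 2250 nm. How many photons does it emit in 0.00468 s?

3.46 × 10^13 photons

Total energy: E_total = P·t = 6.53 × 10^-4 × 0.00468 = 3.056 × 10^-6 J.
Per-photon energy: E = 8.829 × 10^-20 J.
N = E_total / E_photon = 3.46 × 10^13.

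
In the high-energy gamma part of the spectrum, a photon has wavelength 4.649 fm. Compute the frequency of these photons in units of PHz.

Convert to SI: λ = 4.649 fm = 4.649e-15 m.
Since f = c/λ for a photon, f = 6.449e22 Hz.
Converting to PHz: f = 6.449e7 PHz ≈ 6.45e7 PHz.

6.45e7 PHz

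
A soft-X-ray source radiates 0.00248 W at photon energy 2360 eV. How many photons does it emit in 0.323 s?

Total energy: E_total = P·t = 0.00248 × 0.323 = 8.010 × 10^-4 J.
Per-photon energy: E = 3.781 × 10^-16 J.
N = E_total / E_photon = 2.12 × 10^12.

2.12 × 10^12 photons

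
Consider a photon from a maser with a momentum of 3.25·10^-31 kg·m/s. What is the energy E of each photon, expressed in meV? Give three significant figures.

Apply E = pc: E = 9.743·10^-23 J.
Converting to meV: E = 0.6081 meV ≈ 0.608 meV.

0.608 meV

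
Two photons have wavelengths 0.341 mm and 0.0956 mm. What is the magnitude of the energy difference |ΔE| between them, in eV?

Using E = hc/λ: E₁ = 5.825·10^-22 J, E₂ = 2.078·10^-21 J.
|ΔE| = |5.825·10^-22 − 2.078·10^-21| = 1.50·10^-21 J = 9.33·10^-3 eV.

9.33·10^-3 eV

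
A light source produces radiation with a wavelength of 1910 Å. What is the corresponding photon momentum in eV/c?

Use h = 6.62607015e-34 J·s, c = 2.99792458e8 m/s, 1 eV = 1.602176634e-19 J.
In SI units: λ = 1910 Å = 1.91e-7 m.
Apply p = h/λ: p = 3.469e-27 kg·m/s.
Converting to eV/c: p = 6.491 eV/c ≈ 6.49 eV/c.

6.49 eV/c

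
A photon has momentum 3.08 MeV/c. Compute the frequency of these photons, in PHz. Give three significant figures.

Use h = 6.62607015 × 10^-34 J·s, c = 2.99792458 × 10^8 m/s, 1 eV = 1.602176634 × 10^-19 J.
Convert to SI: p = 3.08 MeV/c = 1.6460 × 10^-21 kg·m/s.
The photon relation is f = pc/h, giving f = 7.447 × 10^20 Hz.
Converting to PHz: f = 744700 PHz ≈ 7.45 × 10^5 PHz.

7.45 × 10^5 PHz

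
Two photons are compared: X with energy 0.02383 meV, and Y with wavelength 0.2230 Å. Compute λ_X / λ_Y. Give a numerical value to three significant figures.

λ_X = 0.05203 m (from energy = 0.02383 meV, via λ = hc/E).
λ_Y = 2.230 × 10^-11 m (from wavelength = 0.2230 Å, via λ given directly).
Ratio = 0.05203 / 2.230 × 10^-11 = 2.33 × 10^9.

2.33 × 10^9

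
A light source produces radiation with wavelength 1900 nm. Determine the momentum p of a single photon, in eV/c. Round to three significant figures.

0.653 eV/c

Take h = 6.62607015e-34 J·s, c = 2.99792458e8 m/s, 1 eV = 1.602176634e-19 J.
In SI units: λ = 1900 nm = 1.9e-6 m.
For a photon p = h/λ, so p = 3.487e-28 kg·m/s.
Converting to eV/c: p = 0.6525 eV/c ≈ 0.653 eV/c.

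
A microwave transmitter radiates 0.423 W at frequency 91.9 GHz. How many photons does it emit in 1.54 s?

Total energy: E_total = P·t = 0.423 × 1.54 = 0.6514 J.
Per-photon energy: E = 6.089e-23 J.
N = E_total / E_photon = 1.07e22.

1.07e22 photons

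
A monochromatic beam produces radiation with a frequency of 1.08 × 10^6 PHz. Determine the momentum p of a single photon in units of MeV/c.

4.47 MeV/c

(h = 6.62607015 × 10^-34 J·s, c = 2.99792458 × 10^8 m/s, 1 eV = 1.602176634 × 10^-19 J.)
First convert: f = 1.08 × 10^6 PHz = 1.08 × 10^21 Hz.
The photon relation is p = hf/c, giving p = 2.387 × 10^-21 kg·m/s.
Converting to MeV/c: p = 4.467 MeV/c ≈ 4.47 MeV/c.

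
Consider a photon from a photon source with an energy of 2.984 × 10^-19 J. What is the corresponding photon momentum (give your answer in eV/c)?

1.86 eV/c

The photon relation is p = E/c, giving p = 9.954 × 10^-28 kg·m/s.
Converting to eV/c: p = 1.862 eV/c ≈ 1.86 eV/c.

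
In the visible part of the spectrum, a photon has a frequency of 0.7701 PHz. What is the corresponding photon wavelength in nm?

389 nm

(c = 2.99792458·10^8 m/s.)
First convert: f = 0.7701 PHz = 7.701·10^14 Hz.
The photon relation is λ = c/f, giving λ = 3.893·10^-7 m.
Converting to nm: λ = 389.3 nm ≈ 389 nm.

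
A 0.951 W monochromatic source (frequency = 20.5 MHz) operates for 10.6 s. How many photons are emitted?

7.42e26 photons

Total energy: E_total = P·t = 0.951 × 10.6 = 10.08 J.
Per-photon energy: E = 1.358e-26 J.
N = E_total / E_photon = 7.42e26.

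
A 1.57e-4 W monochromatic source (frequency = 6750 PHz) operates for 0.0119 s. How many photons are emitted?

Total energy: E_total = P·t = 1.57e-4 × 0.0119 = 1.868e-6 J.
Per-photon energy: E = 4.473e-15 J.
N = E_total / E_photon = 4.18e8.

4.18e8 photons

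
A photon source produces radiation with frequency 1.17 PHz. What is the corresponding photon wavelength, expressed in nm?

256 nm

Convert to SI: f = 1.17 PHz = 1.17 × 10^15 Hz.
For a photon λ = c/f, so λ = 2.562 × 10^-7 m.
Converting to nm: λ = 256.2 nm ≈ 256 nm.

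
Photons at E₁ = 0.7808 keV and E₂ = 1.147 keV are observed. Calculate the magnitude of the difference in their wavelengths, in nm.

Using λ = hc/E: λ₁ = 1.5879e-9 m, λ₂ = 1.0809e-9 m.
|Δλ| = |1.5879e-9 − 1.0809e-9| = 5.07e-10 m = 0.507 nm.

0.507 nm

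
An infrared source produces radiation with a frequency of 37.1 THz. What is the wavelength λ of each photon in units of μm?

Convert to SI: f = 37.1 THz = 3.71e13 Hz.
Since λ = c/f for a photon, λ = 8.081e-6 m.
Converting to μm: λ = 8.081 μm ≈ 8.08 μm.

8.08 μm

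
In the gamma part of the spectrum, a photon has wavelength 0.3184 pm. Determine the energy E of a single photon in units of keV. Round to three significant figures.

Take h = 6.62607015e-34 J·s, c = 2.99792458e8 m/s, 1 eV = 1.602176634e-19 J.
In SI units: λ = 0.3184 pm = 3.184e-13 m.
Since E = hc/λ for a photon, E = 6.239e-13 J.
Converting to keV: E = 3894 keV ≈ 3890 keV.

3890 keV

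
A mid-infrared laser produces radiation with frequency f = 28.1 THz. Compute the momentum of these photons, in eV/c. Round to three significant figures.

0.116 eV/c

Convert to SI: f = 28.1 THz = 2.81 × 10^13 Hz.
The photon relation is p = hf/c, giving p = 6.211 × 10^-29 kg·m/s.
Converting to eV/c: p = 0.1162 eV/c ≈ 0.116 eV/c.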